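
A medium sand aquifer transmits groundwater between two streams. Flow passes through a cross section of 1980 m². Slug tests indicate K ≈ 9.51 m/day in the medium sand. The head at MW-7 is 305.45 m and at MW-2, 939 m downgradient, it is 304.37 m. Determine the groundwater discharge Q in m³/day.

21.7

Hydraulic gradient i = (305.45 − 304.37) / 939 = 1.08 / 939 = 0.001150.
Darcy's law: Q = K · A · i = 9.510 × 1980 × 0.001150 = 21.66 m³/day.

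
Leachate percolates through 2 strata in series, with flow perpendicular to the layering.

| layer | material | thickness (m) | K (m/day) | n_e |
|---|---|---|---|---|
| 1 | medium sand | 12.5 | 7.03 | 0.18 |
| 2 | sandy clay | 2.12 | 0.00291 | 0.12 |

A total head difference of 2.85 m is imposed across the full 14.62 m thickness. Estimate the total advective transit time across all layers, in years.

1.76

With flow normal to the layers, continuity requires the same specific discharge q through every layer.
Σ(b_i/K_i) = 12.5/7.03 + 2.12/0.00291 = 730.3 d.
q = Δh / Σ(b_i/K_i) = 2.85 / 730.3 = 0.003903 m/day.
In each layer the seepage velocity is v_i = q/n_i, so the layer transit time is t_i = b_i·n_i / q:
  layer 1 (medium sand): t_1 = 12.5 × 0.18 / 0.003903 = 576.6 d
  layer 2 (sandy clay): t_2 = 2.12 × 0.12 / 0.003903 = 65.19 d
Total t = Σ t_i = 641.7 days = 1.757 years.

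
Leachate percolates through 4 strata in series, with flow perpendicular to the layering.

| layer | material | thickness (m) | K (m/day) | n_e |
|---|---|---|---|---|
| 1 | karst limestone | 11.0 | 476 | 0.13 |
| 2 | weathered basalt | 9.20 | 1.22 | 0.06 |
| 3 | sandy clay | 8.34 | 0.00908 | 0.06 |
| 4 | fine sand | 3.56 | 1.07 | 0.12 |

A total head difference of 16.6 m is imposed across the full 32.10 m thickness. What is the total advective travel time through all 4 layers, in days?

163

With flow normal to the layers, continuity requires the same specific discharge q through every layer.
Σ(b_i/K_i) = 11.0/476 + 9.20/1.22 + 8.34/0.00908 + 3.56/1.07 = 929.4 d.
q = Δh / Σ(b_i/K_i) = 16.6 / 929.4 = 0.01786 m/day.
In each layer the seepage velocity is v_i = q/n_i, so the layer transit time is t_i = b_i·n_i / q:
  layer 1 (karst limestone): t_1 = 11.0 × 0.13 / 0.01786 = 80.06 d
  layer 2 (weathered basalt): t_2 = 9.20 × 0.06 / 0.01786 = 30.91 d
  layer 3 (sandy clay): t_3 = 8.34 × 0.06 / 0.01786 = 28.02 d
  layer 4 (fine sand): t_4 = 3.56 × 0.12 / 0.01786 = 23.92 d
Total t = Σ t_i = 162.9 days.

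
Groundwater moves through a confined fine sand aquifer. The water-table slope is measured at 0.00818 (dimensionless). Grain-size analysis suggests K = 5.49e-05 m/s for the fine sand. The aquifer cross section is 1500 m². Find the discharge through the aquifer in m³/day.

58.2

Convert K: 5.49e-05 m/s × 86400 = 4.743 m/day.
Hydraulic gradient i = 0.00818.
Darcy's law: Q = K · A · i = 4.743 × 1500 × 0.008180 = 58.20 m³/day.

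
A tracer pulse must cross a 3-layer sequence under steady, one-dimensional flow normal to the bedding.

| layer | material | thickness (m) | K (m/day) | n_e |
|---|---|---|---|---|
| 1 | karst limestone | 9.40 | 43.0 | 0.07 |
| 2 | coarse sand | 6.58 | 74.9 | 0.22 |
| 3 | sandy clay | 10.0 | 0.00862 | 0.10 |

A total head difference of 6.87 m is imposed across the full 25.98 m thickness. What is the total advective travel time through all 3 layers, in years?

With flow normal to the layers, continuity requires the same specific discharge q through every layer.
Σ(b_i/K_i) = 9.40/43.0 + 6.58/74.9 + 10.0/0.00862 = 1160 d.
q = Δh / Σ(b_i/K_i) = 6.87 / 1160 = 0.005920 m/day.
In each layer the seepage velocity is v_i = q/n_i, so the layer transit time is t_i = b_i·n_i / q:
  layer 1 (karst limestone): t_1 = 9.40 × 0.07 / 0.005920 = 111.1 d
  layer 2 (coarse sand): t_2 = 6.58 × 0.22 / 0.005920 = 244.5 d
  layer 3 (sandy clay): t_3 = 10.0 × 0.10 / 0.005920 = 168.9 d
Total t = Σ t_i = 524.6 days = 1.436 years.

1.44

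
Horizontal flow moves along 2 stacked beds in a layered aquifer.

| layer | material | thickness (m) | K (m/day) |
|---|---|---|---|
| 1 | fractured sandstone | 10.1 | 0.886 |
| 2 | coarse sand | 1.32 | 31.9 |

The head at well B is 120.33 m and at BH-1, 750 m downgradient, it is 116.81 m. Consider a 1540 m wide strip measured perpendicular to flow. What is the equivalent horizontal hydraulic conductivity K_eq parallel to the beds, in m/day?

Flow is parallel to layering, so each bed carries its own Darcy discharge and the transmissivities add.
Σ(K_i·b_i) = 0.886×10.1 + 31.9×1.32 = 51.06 m²/day.
Total thickness b = 11.42 m, so K_eq = Σ(K_i·b_i)/b = 4.471 m/day.

4.47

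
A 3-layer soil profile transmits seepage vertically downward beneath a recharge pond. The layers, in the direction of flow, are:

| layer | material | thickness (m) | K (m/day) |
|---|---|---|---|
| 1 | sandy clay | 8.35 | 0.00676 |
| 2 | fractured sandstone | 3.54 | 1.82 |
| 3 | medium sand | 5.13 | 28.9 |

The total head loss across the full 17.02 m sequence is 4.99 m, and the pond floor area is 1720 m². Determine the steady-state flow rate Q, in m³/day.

Flow is perpendicular to layering, so the layers act in series and the equivalent K is the thickness-weighted harmonic mean.
Total thickness L = 8.35 + 3.54 + 5.13 = 17.02 m.
Σ(b_i/K_i) = 8.35/0.00676 + 3.54/1.82 + 5.13/28.9 = 1237 d.
K_eq = L / Σ(b_i/K_i) = 17.02 / 1237 = 0.01376 m/day.
Q = K_eq · A · (Δh/L) = 0.01376 × 1720 × (4.99/17.02) = 6.937 m³/day.

6.94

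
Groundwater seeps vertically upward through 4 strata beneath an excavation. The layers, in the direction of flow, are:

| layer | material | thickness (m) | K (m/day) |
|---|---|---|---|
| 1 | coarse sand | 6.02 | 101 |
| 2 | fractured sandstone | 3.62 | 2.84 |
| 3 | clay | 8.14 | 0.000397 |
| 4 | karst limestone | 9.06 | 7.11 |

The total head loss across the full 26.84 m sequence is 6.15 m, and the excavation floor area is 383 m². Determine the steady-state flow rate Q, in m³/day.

0.115

Flow is perpendicular to layering, so the layers act in series and the equivalent K is the thickness-weighted harmonic mean.
Total thickness L = 6.02 + 3.62 + 8.14 + 9.06 = 26.84 m.
Σ(b_i/K_i) = 6.02/101 + 3.62/2.84 + 8.14/0.000397 + 9.06/7.11 = 20506 d.
K_eq = L / Σ(b_i/K_i) = 26.84 / 20506 = 0.001309 m/day.
Q = K_eq · A · (Δh/L) = 0.001309 × 383 × (6.15/26.84) = 0.1149 m³/day.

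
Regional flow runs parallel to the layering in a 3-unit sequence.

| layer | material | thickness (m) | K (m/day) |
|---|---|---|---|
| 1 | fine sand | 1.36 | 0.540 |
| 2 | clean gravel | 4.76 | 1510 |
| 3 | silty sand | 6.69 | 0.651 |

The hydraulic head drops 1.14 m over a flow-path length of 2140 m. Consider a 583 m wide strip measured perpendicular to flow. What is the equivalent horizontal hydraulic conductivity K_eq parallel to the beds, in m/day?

561

Flow is parallel to layering, so each bed carries its own Darcy discharge and the transmissivities add.
Σ(K_i·b_i) = 0.540×1.36 + 1510×4.76 + 0.651×6.69 = 7193 m²/day.
Total thickness b = 12.81 m, so K_eq = Σ(K_i·b_i)/b = 561.5 m/day.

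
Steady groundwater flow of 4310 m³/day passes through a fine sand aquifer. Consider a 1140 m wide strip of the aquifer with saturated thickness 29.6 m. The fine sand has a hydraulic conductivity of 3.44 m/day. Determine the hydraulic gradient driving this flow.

Cross-sectional area A = 1140 × 29.6 = 33744 m².
From Q = K·A·i, i = Q / (K·A) = 4310 / (3.440 × 33744) = 0.03713.

0.0371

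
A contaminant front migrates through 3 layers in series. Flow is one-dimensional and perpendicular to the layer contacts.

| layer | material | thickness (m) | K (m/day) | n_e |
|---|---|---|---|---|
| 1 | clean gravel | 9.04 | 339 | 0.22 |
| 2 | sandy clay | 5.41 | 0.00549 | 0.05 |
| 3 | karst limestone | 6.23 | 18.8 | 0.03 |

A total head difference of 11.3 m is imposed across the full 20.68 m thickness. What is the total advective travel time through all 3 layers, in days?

With flow normal to the layers, continuity requires the same specific discharge q through every layer.
Σ(b_i/K_i) = 9.04/339 + 5.41/0.00549 + 6.23/18.8 = 985.8 d.
q = Δh / Σ(b_i/K_i) = 11.3 / 985.8 = 0.01146 m/day.
In each layer the seepage velocity is v_i = q/n_i, so the layer transit time is t_i = b_i·n_i / q:
  layer 1 (clean gravel): t_1 = 9.04 × 0.22 / 0.01146 = 173.5 d
  layer 2 (sandy clay): t_2 = 5.41 × 0.05 / 0.01146 = 23.60 d
  layer 3 (karst limestone): t_3 = 6.23 × 0.03 / 0.01146 = 16.30 d
Total t = Σ t_i = 213.4 days.

213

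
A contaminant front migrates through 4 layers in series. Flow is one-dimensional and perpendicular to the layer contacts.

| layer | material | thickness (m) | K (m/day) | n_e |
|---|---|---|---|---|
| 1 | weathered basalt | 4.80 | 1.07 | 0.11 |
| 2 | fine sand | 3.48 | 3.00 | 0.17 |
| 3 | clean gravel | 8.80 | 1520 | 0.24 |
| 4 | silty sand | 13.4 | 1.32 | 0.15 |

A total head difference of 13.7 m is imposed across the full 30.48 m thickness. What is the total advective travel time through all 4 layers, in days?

6.05

With flow normal to the layers, continuity requires the same specific discharge q through every layer.
Σ(b_i/K_i) = 4.80/1.07 + 3.48/3.00 + 8.80/1520 + 13.4/1.32 = 15.80 d.
q = Δh / Σ(b_i/K_i) = 13.7 / 15.80 = 0.8669 m/day.
In each layer the seepage velocity is v_i = q/n_i, so the layer transit time is t_i = b_i·n_i / q:
  layer 1 (weathered basalt): t_1 = 4.80 × 0.11 / 0.8669 = 0.6091 d
  layer 2 (fine sand): t_2 = 3.48 × 0.17 / 0.8669 = 0.6824 d
  layer 3 (clean gravel): t_3 = 8.80 × 0.24 / 0.8669 = 2.436 d
  layer 4 (silty sand): t_4 = 13.4 × 0.15 / 0.8669 = 2.319 d
Total t = Σ t_i = 6.046 days.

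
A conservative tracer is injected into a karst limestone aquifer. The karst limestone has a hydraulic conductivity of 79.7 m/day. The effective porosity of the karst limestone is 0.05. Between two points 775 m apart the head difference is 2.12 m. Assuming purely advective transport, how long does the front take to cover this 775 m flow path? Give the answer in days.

Hydraulic gradient i = Δh / L = 2.12 / 775 = 0.002735.
Darcy flux q = K · i = 79.70 × 0.002735 = 0.2180 m/day.
Seepage velocity v = q / n_e = 0.2180 / 0.05 = 4.360 m/day.
Travel time t = L / v = 775 / 4.360 = 177.7 days.

178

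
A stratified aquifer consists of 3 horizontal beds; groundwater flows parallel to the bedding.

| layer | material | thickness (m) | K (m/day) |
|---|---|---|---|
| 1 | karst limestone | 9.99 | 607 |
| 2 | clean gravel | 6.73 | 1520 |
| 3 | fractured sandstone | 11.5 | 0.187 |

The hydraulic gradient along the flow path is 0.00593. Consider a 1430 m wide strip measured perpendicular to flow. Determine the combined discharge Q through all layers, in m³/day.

138000

Flow is parallel to layering, so each bed carries its own Darcy discharge and the transmissivities add.
Σ(K_i·b_i) = 607×9.99 + 1520×6.73 + 0.187×11.5 = 16296 m²/day.
Hydraulic gradient i = 0.00593.
Q = Σ(K_i·b_i) · W · i = 16296 × 1430 × 0.005930 = 1.382e+05 m³/day.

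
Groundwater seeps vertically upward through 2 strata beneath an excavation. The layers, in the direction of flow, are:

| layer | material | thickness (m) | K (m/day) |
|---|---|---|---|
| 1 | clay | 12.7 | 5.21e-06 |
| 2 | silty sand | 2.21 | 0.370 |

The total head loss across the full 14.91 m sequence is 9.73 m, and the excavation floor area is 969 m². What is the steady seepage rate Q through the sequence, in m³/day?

Flow is perpendicular to layering, so the layers act in series and the equivalent K is the thickness-weighted harmonic mean.
Total thickness L = 12.7 + 2.21 = 14.91 m.
Σ(b_i/K_i) = 12.7/5.21e-06 + 2.21/0.370 = 2.438e+06 d.
K_eq = L / Σ(b_i/K_i) = 14.91 / 2.438e+06 = 6.117e-06 m/day.
Q = K_eq · A · (Δh/L) = 6.117e-06 × 969 × (9.73/14.91) = 0.003868 m³/day.

0.00387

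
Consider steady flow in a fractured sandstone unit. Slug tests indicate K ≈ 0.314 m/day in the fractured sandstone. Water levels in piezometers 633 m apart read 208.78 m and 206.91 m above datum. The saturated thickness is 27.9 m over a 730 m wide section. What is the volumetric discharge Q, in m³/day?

Cross-sectional area A = 730 × 27.9 = 20367 m².
Hydraulic gradient i = (208.78 − 206.91) / 633 = 1.87 / 633 = 0.002954.
Darcy's law: Q = K · A · i = 0.3140 × 20367 × 0.002954 = 18.89 m³/day.

18.9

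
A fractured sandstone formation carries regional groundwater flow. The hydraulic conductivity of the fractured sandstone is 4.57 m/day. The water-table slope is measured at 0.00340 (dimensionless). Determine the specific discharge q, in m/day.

0.0155

Hydraulic gradient i = 0.00340.
Specific discharge q = K · i = 4.570 × 0.003400 = 0.01554 m/day.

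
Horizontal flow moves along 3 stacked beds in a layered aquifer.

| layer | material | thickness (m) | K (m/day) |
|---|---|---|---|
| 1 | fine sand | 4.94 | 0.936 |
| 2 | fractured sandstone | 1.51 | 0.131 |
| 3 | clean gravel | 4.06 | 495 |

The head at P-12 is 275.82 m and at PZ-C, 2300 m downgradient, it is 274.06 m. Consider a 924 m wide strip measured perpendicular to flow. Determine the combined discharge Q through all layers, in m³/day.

Flow is parallel to layering, so each bed carries its own Darcy discharge and the transmissivities add.
Σ(K_i·b_i) = 0.936×4.94 + 0.131×1.51 + 495×4.06 = 2015 m²/day.
Hydraulic gradient i = (275.82 − 274.06) / 2300 = 1.76 / 2300 = 0.0007652.
Q = Σ(K_i·b_i) · W · i = 2015 × 924 × 0.0007652 = 1424 m³/day.

1420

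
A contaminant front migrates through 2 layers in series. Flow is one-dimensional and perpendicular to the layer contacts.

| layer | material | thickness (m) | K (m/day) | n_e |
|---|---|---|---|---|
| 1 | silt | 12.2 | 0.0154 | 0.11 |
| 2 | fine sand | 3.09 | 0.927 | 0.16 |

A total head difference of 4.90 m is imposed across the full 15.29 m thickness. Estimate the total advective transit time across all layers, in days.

298

With flow normal to the layers, continuity requires the same specific discharge q through every layer.
Σ(b_i/K_i) = 12.2/0.0154 + 3.09/0.927 = 795.5 d.
q = Δh / Σ(b_i/K_i) = 4.90 / 795.5 = 0.006159 m/day.
In each layer the seepage velocity is v_i = q/n_i, so the layer transit time is t_i = b_i·n_i / q:
  layer 1 (silt): t_1 = 12.2 × 0.11 / 0.006159 = 217.9 d
  layer 2 (fine sand): t_2 = 3.09 × 0.16 / 0.006159 = 80.27 d
Total t = Σ t_i = 298.1 days.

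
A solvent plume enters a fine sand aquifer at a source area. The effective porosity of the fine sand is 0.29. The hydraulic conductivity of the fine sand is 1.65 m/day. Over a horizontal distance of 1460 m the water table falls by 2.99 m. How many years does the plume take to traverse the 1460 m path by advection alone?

343

Hydraulic gradient i = Δh / L = 2.99 / 1460 = 0.002048.
Darcy flux q = K · i = 1.650 × 0.002048 = 0.003379 m/day.
Seepage velocity v = q / n_e = 0.003379 / 0.29 = 0.01165 m/day.
Travel time t = L / v = 1460 / 0.01165 = 1.253e+05 days = 343.1 years.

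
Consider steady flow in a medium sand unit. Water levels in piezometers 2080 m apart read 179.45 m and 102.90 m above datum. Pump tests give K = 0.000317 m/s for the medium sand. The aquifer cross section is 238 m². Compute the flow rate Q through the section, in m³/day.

240

Convert K: 0.000317 m/s × 86400 = 27.39 m/day.
Hydraulic gradient i = (179.45 − 102.90) / 2080 = 76.55 / 2080 = 0.03680.
Darcy's law: Q = K · A · i = 27.39 × 238.0 × 0.03680 = 239.9 m³/day.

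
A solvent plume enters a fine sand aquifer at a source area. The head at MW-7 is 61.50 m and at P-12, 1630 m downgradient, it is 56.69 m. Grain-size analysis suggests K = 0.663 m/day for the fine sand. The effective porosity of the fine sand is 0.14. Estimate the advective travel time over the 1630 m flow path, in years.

319

Hydraulic gradient i = (61.50 − 56.69) / 1630 = 4.81 / 1630 = 0.002951.
Darcy flux q = K · i = 0.6630 × 0.002951 = 0.001956 m/day.
Seepage velocity v = q / n_e = 0.001956 / 0.14 = 0.01397 m/day.
Travel time t = L / v = 1630 / 0.01397 = 1.166e+05 days = 319.3 years.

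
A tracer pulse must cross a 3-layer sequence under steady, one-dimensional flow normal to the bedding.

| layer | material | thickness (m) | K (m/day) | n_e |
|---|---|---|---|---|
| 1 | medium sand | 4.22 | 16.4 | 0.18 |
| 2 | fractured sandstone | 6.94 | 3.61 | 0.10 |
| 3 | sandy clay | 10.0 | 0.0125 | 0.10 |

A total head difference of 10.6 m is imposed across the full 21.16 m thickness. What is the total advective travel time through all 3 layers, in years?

With flow normal to the layers, continuity requires the same specific discharge q through every layer.
Σ(b_i/K_i) = 4.22/16.4 + 6.94/3.61 + 10.0/0.0125 = 802.2 d.
q = Δh / Σ(b_i/K_i) = 10.6 / 802.2 = 0.01321 m/day.
In each layer the seepage velocity is v_i = q/n_i, so the layer transit time is t_i = b_i·n_i / q:
  layer 1 (medium sand): t_1 = 4.22 × 0.18 / 0.01321 = 57.48 d
  layer 2 (fractured sandstone): t_2 = 6.94 × 0.10 / 0.01321 = 52.52 d
  layer 3 (sandy clay): t_3 = 10.0 × 0.10 / 0.01321 = 75.68 d
Total t = Σ t_i = 185.7 days = 0.5084 years.

0.508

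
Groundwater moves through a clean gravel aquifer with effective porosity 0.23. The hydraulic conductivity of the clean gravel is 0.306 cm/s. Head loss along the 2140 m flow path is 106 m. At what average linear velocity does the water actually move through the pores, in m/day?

56.9

Convert K: 0.306 cm/s × 864 = 264.4 m/day.
Hydraulic gradient i = Δh / L = 106 / 2140 = 0.04953.
Darcy flux q = K · i = 264.4 × 0.04953 = 13.10 m/day.
Seepage velocity v = q / n_e = 13.10 / 0.23 = 56.94 m/day.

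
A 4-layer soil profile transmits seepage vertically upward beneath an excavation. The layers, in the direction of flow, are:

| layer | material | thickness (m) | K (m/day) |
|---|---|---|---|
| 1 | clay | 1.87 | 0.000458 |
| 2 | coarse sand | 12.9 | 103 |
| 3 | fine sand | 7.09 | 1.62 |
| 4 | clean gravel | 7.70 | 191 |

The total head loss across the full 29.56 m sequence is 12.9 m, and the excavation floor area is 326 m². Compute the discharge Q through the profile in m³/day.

Flow is perpendicular to layering, so the layers act in series and the equivalent K is the thickness-weighted harmonic mean.
Total thickness L = 1.87 + 12.9 + 7.09 + 7.70 = 29.56 m.
Σ(b_i/K_i) = 1.87/0.000458 + 12.9/103 + 7.09/1.62 + 7.70/191 = 4088 d.
K_eq = L / Σ(b_i/K_i) = 29.56 / 4088 = 0.007232 m/day.
Q = K_eq · A · (Δh/L) = 0.007232 × 326 × (12.9/29.56) = 1.029 m³/day.

1.03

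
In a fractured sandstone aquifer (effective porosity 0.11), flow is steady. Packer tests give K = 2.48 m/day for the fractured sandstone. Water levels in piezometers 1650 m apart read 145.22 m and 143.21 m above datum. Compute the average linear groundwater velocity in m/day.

0.0275

Hydraulic gradient i = (145.22 − 143.21) / 1650 = 2.01 / 1650 = 0.001218.
Darcy flux q = K · i = 2.480 × 0.001218 = 0.003021 m/day.
Seepage velocity v = q / n_e = 0.003021 / 0.11 = 0.02746 m/day.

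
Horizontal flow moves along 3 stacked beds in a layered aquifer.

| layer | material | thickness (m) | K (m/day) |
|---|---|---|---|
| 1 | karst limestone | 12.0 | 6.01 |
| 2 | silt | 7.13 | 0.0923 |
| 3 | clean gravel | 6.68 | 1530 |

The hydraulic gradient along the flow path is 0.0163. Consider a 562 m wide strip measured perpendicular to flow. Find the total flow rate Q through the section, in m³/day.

94300

Flow is parallel to layering, so each bed carries its own Darcy discharge and the transmissivities add.
Σ(K_i·b_i) = 6.01×12.0 + 0.0923×7.13 + 1530×6.68 = 10293 m²/day.
Hydraulic gradient i = 0.0163.
Q = Σ(K_i·b_i) · W · i = 10293 × 562 × 0.01630 = 94292 m³/day.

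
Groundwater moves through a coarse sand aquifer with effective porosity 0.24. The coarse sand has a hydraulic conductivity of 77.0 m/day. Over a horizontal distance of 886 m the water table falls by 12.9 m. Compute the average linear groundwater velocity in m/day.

Hydraulic gradient i = Δh / L = 12.9 / 886 = 0.01456.
Darcy flux q = K · i = 77.00 × 0.01456 = 1.121 m/day.
Seepage velocity v = q / n_e = 1.121 / 0.24 = 4.671 m/day.

4.67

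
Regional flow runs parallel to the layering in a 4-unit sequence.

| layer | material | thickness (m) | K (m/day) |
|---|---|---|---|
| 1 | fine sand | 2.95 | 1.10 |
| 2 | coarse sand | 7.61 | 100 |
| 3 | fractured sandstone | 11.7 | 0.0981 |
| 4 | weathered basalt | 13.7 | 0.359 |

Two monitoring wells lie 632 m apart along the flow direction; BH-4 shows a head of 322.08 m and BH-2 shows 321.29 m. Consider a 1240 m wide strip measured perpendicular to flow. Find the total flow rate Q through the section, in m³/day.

1190

Flow is parallel to layering, so each bed carries its own Darcy discharge and the transmissivities add.
Σ(K_i·b_i) = 1.10×2.95 + 100×7.61 + 0.0981×11.7 + 0.359×13.7 = 770.3 m²/day.
Hydraulic gradient i = (322.08 − 321.29) / 632 = 0.79 / 632 = 0.001250.
Q = Σ(K_i·b_i) · W · i = 770.3 × 1240 × 0.001250 = 1194 m³/day.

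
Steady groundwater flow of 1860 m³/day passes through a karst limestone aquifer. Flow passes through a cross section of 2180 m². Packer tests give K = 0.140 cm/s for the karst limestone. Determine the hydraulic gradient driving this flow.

0.00705

Convert K: 0.140 cm/s × 864 = 121.0 m/day.
From Q = K·A·i, i = Q / (K·A) = 1860 / (121.0 × 2180) = 0.007054.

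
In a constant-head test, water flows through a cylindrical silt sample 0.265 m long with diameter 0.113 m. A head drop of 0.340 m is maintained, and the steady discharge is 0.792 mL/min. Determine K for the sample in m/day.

0.0886

Cross-sectional area A = π·(d/2)² = π × (0.113/2)² = 0.01003 m².
Convert discharge: 0.792 mL/min = 1.320e-08 m³/s.
Darcy's law rearranged: K = Q·L / (A·Δh) = 1.320e-08 × 0.265 / (0.01003 × 0.340) = 1.026e-06 m/s = 0.08864 m/day.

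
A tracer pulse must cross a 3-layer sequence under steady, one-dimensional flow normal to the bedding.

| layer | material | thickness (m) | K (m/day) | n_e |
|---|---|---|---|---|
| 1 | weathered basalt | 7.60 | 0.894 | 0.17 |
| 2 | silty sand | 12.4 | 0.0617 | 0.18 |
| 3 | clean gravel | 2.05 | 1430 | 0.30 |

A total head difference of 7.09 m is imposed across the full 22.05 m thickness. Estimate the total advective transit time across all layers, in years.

With flow normal to the layers, continuity requires the same specific discharge q through every layer.
Σ(b_i/K_i) = 7.60/0.894 + 12.4/0.0617 + 2.05/1430 = 209.5 d.
q = Δh / Σ(b_i/K_i) = 7.09 / 209.5 = 0.03385 m/day.
In each layer the seepage velocity is v_i = q/n_i, so the layer transit time is t_i = b_i·n_i / q:
  layer 1 (weathered basalt): t_1 = 7.60 × 0.17 / 0.03385 = 38.17 d
  layer 2 (silty sand): t_2 = 12.4 × 0.18 / 0.03385 = 65.94 d
  layer 3 (clean gravel): t_3 = 2.05 × 0.30 / 0.03385 = 18.17 d
Total t = Σ t_i = 122.3 days = 0.3348 years.

0.335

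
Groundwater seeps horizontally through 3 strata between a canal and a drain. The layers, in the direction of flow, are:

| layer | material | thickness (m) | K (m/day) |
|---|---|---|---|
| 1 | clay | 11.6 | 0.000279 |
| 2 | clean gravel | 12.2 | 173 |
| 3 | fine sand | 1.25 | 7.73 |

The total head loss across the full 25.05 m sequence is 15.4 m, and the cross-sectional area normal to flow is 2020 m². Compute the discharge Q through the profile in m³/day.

0.748

Flow is perpendicular to layering, so the layers act in series and the equivalent K is the thickness-weighted harmonic mean.
Total thickness L = 11.6 + 12.2 + 1.25 = 25.05 m.
Σ(b_i/K_i) = 11.6/0.000279 + 12.2/173 + 1.25/7.73 = 41577 d.
K_eq = L / Σ(b_i/K_i) = 25.05 / 41577 = 0.0006025 m/day.
Q = K_eq · A · (Δh/L) = 0.0006025 × 2020 × (15.4/25.05) = 0.7482 m³/day.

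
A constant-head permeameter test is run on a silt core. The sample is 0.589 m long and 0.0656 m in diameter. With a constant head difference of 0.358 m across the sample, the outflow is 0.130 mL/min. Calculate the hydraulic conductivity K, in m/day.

0.0911

Cross-sectional area A = π·(d/2)² = π × (0.0656/2)² = 0.003380 m².
Convert discharge: 0.130 mL/min = 2.167e-09 m³/s.
Darcy's law rearranged: K = Q·L / (A·Δh) = 2.167e-09 × 0.589 / (0.003380 × 0.358) = 1.055e-06 m/s = 0.09113 m/day.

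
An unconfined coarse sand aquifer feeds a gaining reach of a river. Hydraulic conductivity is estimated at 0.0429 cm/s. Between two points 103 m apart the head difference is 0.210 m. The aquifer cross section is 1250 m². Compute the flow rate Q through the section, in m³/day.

94.5

Convert K: 0.0429 cm/s × 864 = 37.07 m/day.
Hydraulic gradient i = Δh / L = 0.210 / 103 = 0.002039.
Darcy's law: Q = K · A · i = 37.07 × 1250 × 0.002039 = 94.46 m³/day.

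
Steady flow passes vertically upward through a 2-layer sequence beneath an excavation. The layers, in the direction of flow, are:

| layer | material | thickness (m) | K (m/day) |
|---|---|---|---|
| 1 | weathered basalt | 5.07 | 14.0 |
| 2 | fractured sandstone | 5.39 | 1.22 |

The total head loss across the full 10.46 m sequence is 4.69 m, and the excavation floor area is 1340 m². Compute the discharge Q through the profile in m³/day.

1310

Flow is perpendicular to layering, so the layers act in series and the equivalent K is the thickness-weighted harmonic mean.
Total thickness L = 5.07 + 5.39 = 10.46 m.
Σ(b_i/K_i) = 5.07/14.0 + 5.39/1.22 = 4.780 d.
K_eq = L / Σ(b_i/K_i) = 10.46 / 4.780 = 2.188 m/day.
Q = K_eq · A · (Δh/L) = 2.188 × 1340 × (4.69/10.46) = 1315 m³/day.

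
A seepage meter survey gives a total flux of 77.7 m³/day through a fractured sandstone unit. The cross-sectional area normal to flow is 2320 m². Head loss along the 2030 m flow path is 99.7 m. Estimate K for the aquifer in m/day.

0.682

Hydraulic gradient i = Δh / L = 99.7 / 2030 = 0.04911.
From Q = K·A·i, K = Q / (A·i) = 77.7 / (2320 × 0.04911) = 0.6819 m/day.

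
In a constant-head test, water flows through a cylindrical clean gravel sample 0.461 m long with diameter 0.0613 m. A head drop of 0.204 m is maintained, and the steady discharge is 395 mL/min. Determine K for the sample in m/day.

436

Cross-sectional area A = π·(d/2)² = π × (0.0613/2)² = 0.002951 m².
Convert discharge: 395 mL/min = 6.583e-06 m³/s.
Darcy's law rearranged: K = Q·L / (A·Δh) = 6.583e-06 × 0.461 / (0.002951 × 0.204) = 0.005041 m/s = 435.5 m/day.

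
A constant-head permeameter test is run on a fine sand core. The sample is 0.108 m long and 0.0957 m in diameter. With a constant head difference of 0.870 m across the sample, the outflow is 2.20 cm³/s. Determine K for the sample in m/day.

Cross-sectional area A = π·(d/2)² = π × (0.0957/2)² = 0.007193 m².
Convert discharge: 2.20 cm³/s = 2.200e-06 m³/s.
Darcy's law rearranged: K = Q·L / (A·Δh) = 2.200e-06 × 0.108 / (0.007193 × 0.870) = 3.797e-05 m/s = 3.280 m/day.

3.28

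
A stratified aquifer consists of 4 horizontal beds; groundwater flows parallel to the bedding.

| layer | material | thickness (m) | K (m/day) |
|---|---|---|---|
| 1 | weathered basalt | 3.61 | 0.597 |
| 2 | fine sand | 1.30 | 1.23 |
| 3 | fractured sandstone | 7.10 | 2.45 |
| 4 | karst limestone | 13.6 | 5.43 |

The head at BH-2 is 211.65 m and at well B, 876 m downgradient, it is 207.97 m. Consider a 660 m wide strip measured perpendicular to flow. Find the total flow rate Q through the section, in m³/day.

263

Flow is parallel to layering, so each bed carries its own Darcy discharge and the transmissivities add.
Σ(K_i·b_i) = 0.597×3.61 + 1.23×1.30 + 2.45×7.10 + 5.43×13.6 = 95.00 m²/day.
Hydraulic gradient i = (211.65 − 207.97) / 876 = 3.68 / 876 = 0.004201.
Q = Σ(K_i·b_i) · W · i = 95.00 × 660 × 0.004201 = 263.4 m³/day.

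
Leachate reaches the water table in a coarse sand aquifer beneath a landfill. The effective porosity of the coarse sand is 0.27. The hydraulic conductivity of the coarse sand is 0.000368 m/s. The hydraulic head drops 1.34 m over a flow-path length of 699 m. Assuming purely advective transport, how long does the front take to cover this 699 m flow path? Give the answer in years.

8.48

Convert K: 0.000368 m/s × 86400 = 31.80 m/day.
Hydraulic gradient i = Δh / L = 1.34 / 699 = 0.001917.
Darcy flux q = K · i = 31.80 × 0.001917 = 0.06095 m/day.
Seepage velocity v = q / n_e = 0.06095 / 0.27 = 0.2257 m/day.
Travel time t = L / v = 699 / 0.2257 = 3096 days = 8.477 years.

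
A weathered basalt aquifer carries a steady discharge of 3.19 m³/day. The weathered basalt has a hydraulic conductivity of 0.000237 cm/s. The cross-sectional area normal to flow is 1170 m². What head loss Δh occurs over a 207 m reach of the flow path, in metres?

2.76

Convert K: 0.000237 cm/s × 864 = 0.2048 m/day.
From Q = K·A·i, i = Q / (K·A) = 3.19 / (0.2048 × 1170) = 0.01332.
Head loss Δh = i · L = 0.01332 × 207 = 2.756 m.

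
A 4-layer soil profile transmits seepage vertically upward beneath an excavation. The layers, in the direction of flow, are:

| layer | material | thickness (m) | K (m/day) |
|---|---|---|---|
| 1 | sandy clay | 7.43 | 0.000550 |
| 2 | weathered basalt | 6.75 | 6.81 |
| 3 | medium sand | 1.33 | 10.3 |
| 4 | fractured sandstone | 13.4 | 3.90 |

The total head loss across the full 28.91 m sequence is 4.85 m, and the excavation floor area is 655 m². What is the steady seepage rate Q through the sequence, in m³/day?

0.235

Flow is perpendicular to layering, so the layers act in series and the equivalent K is the thickness-weighted harmonic mean.
Total thickness L = 7.43 + 6.75 + 1.33 + 13.4 = 28.91 m.
Σ(b_i/K_i) = 7.43/0.000550 + 6.75/6.81 + 1.33/10.3 + 13.4/3.90 = 13514 d.
K_eq = L / Σ(b_i/K_i) = 28.91 / 13514 = 0.002139 m/day.
Q = K_eq · A · (Δh/L) = 0.002139 × 655 × (4.85/28.91) = 0.2351 m³/day.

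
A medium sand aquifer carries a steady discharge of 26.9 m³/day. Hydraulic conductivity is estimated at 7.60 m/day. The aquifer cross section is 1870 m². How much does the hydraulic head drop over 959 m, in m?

From Q = K·A·i, i = Q / (K·A) = 26.9 / (7.600 × 1870) = 0.001893.
Head loss Δh = i · L = 0.001893 × 959 = 1.815 m.

1.82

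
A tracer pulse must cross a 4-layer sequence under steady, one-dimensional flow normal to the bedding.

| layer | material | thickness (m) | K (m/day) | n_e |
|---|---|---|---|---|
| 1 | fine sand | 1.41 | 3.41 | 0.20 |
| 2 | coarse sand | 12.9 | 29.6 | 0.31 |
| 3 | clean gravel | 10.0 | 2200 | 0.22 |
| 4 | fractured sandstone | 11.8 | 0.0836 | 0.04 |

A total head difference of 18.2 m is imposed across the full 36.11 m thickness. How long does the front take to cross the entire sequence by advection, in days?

With flow normal to the layers, continuity requires the same specific discharge q through every layer.
Σ(b_i/K_i) = 1.41/3.41 + 12.9/29.6 + 10.0/2200 + 11.8/0.0836 = 142.0 d.
q = Δh / Σ(b_i/K_i) = 18.2 / 142.0 = 0.1282 m/day.
In each layer the seepage velocity is v_i = q/n_i, so the layer transit time is t_i = b_i·n_i / q:
  layer 1 (fine sand): t_1 = 1.41 × 0.20 / 0.1282 = 2.200 d
  layer 2 (coarse sand): t_2 = 12.9 × 0.31 / 0.1282 = 31.20 d
  layer 3 (clean gravel): t_3 = 10.0 × 0.22 / 0.1282 = 17.17 d
  layer 4 (fractured sandstone): t_4 = 11.8 × 0.04 / 0.1282 = 3.683 d
Total t = Σ t_i = 54.25 days.

54.2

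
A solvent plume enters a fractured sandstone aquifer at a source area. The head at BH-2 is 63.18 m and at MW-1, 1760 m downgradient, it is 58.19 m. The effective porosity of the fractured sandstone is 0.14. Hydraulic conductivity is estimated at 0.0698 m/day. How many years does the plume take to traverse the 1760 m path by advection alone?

Hydraulic gradient i = (63.18 − 58.19) / 1760 = 4.99 / 1760 = 0.002835.
Darcy flux q = K · i = 0.06980 × 0.002835 = 0.0001979 m/day.
Seepage velocity v = q / n_e = 0.0001979 / 0.14 = 0.001414 m/day.
Travel time t = L / v = 1760 / 0.001414 = 1.245e+06 days = 3409 years.

3410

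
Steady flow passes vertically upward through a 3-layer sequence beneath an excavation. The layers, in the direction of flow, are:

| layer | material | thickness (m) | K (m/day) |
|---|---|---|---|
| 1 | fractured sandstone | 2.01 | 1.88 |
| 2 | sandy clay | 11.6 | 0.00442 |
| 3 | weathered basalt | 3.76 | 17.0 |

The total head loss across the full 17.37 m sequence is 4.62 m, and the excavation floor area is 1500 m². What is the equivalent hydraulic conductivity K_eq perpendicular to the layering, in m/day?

Flow is perpendicular to layering, so the layers act in series and the equivalent K is the thickness-weighted harmonic mean.
Total thickness L = 2.01 + 11.6 + 3.76 = 17.37 m.
Σ(b_i/K_i) = 2.01/1.88 + 11.6/0.00442 + 3.76/17.0 = 2626 d.
K_eq = L / Σ(b_i/K_i) = 17.37 / 2626 = 0.006615 m/day.

0.00662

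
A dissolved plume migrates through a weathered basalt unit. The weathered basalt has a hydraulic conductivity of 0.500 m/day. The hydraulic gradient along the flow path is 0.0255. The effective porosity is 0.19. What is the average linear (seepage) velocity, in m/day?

Hydraulic gradient i = 0.0255.
Darcy flux q = K · i = 0.5000 × 0.02550 = 0.01275 m/day.
Seepage velocity v = q / n_e = 0.01275 / 0.19 = 0.06711 m/day.

0.0671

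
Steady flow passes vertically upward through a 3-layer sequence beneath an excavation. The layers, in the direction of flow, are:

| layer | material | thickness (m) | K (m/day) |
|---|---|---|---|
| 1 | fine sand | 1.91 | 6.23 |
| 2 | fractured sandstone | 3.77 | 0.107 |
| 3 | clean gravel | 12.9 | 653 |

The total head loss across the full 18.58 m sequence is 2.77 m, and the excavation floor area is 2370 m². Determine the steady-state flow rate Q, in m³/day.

185

Flow is perpendicular to layering, so the layers act in series and the equivalent K is the thickness-weighted harmonic mean.
Total thickness L = 1.91 + 3.77 + 12.9 = 18.58 m.
Σ(b_i/K_i) = 1.91/6.23 + 3.77/0.107 + 12.9/653 = 35.56 d.
K_eq = L / Σ(b_i/K_i) = 18.58 / 35.56 = 0.5225 m/day.
Q = K_eq · A · (Δh/L) = 0.5225 × 2370 × (2.77/18.58) = 184.6 m³/day.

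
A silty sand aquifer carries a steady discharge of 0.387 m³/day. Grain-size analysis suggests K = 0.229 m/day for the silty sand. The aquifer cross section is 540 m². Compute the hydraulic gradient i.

From Q = K·A·i, i = Q / (K·A) = 0.387 / (0.2290 × 540.0) = 0.003130.

0.00313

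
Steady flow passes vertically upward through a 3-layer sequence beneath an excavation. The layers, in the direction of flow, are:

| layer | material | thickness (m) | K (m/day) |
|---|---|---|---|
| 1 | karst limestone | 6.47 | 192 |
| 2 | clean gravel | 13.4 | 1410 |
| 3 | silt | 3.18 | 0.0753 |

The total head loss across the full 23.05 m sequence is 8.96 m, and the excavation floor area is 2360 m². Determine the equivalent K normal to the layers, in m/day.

Flow is perpendicular to layering, so the layers act in series and the equivalent K is the thickness-weighted harmonic mean.
Total thickness L = 6.47 + 13.4 + 3.18 = 23.05 m.
Σ(b_i/K_i) = 6.47/192 + 13.4/1410 + 3.18/0.0753 = 42.27 d.
K_eq = L / Σ(b_i/K_i) = 23.05 / 42.27 = 0.5452 m/day.

0.545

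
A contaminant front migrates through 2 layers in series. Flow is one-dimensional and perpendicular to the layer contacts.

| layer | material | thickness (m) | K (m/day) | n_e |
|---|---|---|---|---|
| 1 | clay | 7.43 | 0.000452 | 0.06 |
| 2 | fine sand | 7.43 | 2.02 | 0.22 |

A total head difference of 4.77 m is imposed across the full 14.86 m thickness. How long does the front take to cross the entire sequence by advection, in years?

With flow normal to the layers, continuity requires the same specific discharge q through every layer.
Σ(b_i/K_i) = 7.43/0.000452 + 7.43/2.02 = 16442 d.
q = Δh / Σ(b_i/K_i) = 4.77 / 16442 = 0.0002901 m/day.
In each layer the seepage velocity is v_i = q/n_i, so the layer transit time is t_i = b_i·n_i / q:
  layer 1 (clay): t_1 = 7.43 × 0.06 / 0.0002901 = 1537 d
  layer 2 (fine sand): t_2 = 7.43 × 0.22 / 0.0002901 = 5634 d
Total t = Σ t_i = 7171 days = 19.63 years.

19.6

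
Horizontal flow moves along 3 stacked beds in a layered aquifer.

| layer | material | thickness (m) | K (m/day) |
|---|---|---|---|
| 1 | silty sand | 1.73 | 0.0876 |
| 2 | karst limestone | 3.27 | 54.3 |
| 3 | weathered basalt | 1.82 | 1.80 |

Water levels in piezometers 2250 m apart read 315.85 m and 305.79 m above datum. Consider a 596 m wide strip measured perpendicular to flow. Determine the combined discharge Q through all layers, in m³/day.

482

Flow is parallel to layering, so each bed carries its own Darcy discharge and the transmissivities add.
Σ(K_i·b_i) = 0.0876×1.73 + 54.3×3.27 + 1.80×1.82 = 181.0 m²/day.
Hydraulic gradient i = (315.85 − 305.79) / 2250 = 10.06 / 2250 = 0.004471.
Q = Σ(K_i·b_i) · W · i = 181.0 × 596 × 0.004471 = 482.3 m³/day.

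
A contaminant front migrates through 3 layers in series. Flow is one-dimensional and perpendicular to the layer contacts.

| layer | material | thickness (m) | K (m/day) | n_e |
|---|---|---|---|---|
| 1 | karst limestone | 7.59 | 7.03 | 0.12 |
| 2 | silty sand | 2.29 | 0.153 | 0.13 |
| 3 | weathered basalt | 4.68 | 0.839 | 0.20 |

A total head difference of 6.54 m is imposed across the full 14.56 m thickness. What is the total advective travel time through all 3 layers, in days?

With flow normal to the layers, continuity requires the same specific discharge q through every layer.
Σ(b_i/K_i) = 7.59/7.03 + 2.29/0.153 + 4.68/0.839 = 21.63 d.
q = Δh / Σ(b_i/K_i) = 6.54 / 21.63 = 0.3024 m/day.
In each layer the seepage velocity is v_i = q/n_i, so the layer transit time is t_i = b_i·n_i / q:
  layer 1 (karst limestone): t_1 = 7.59 × 0.12 / 0.3024 = 3.012 d
  layer 2 (silty sand): t_2 = 2.29 × 0.13 / 0.3024 = 0.9844 d
  layer 3 (weathered basalt): t_3 = 4.68 × 0.20 / 0.3024 = 3.095 d
Total t = Σ t_i = 7.091 days.

7.09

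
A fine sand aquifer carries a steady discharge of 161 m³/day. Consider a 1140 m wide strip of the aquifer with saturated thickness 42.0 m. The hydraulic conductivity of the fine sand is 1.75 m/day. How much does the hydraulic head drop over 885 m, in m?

1.70

Cross-sectional area A = 1140 × 42.0 = 47880 m².
From Q = K·A·i, i = Q / (K·A) = 161 / (1.750 × 47880) = 0.001921.
Head loss Δh = i · L = 0.001921 × 885 = 1.701 m.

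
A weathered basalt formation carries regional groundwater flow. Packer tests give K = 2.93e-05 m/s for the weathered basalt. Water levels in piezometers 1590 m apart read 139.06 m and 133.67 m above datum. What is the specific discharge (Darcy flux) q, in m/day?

Convert K: 2.93e-05 m/s × 86400 = 2.532 m/day.
Hydraulic gradient i = (139.06 − 133.67) / 1590 = 5.39 / 1590 = 0.003390.
Specific discharge q = K · i = 2.532 × 0.003390 = 0.008582 m/day.

0.00858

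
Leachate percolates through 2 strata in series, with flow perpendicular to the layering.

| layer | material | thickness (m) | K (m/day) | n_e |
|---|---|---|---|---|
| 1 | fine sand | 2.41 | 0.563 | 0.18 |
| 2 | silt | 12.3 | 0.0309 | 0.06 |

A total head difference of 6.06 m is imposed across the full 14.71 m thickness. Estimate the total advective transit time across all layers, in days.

77.8

With flow normal to the layers, continuity requires the same specific discharge q through every layer.
Σ(b_i/K_i) = 2.41/0.563 + 12.3/0.0309 = 402.3 d.
q = Δh / Σ(b_i/K_i) = 6.06 / 402.3 = 0.01506 m/day.
In each layer the seepage velocity is v_i = q/n_i, so the layer transit time is t_i = b_i·n_i / q:
  layer 1 (fine sand): t_1 = 2.41 × 0.18 / 0.01506 = 28.80 d
  layer 2 (silt): t_2 = 12.3 × 0.06 / 0.01506 = 49.00 d
Total t = Σ t_i = 77.80 days.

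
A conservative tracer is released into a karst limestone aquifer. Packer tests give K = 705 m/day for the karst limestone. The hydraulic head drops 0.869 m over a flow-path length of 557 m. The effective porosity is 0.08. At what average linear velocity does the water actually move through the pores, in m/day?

Hydraulic gradient i = Δh / L = 0.869 / 557 = 0.001560.
Darcy flux q = K · i = 705.0 × 0.001560 = 1.100 m/day.
Seepage velocity v = q / n_e = 1.100 / 0.08 = 13.75 m/day.

13.7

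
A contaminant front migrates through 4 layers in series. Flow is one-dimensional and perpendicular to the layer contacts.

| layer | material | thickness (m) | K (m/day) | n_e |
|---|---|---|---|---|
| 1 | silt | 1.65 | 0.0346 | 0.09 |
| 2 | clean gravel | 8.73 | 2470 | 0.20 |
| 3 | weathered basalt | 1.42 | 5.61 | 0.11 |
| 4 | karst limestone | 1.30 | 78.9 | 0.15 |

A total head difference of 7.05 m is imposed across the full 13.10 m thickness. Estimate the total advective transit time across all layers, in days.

With flow normal to the layers, continuity requires the same specific discharge q through every layer.
Σ(b_i/K_i) = 1.65/0.0346 + 8.73/2470 + 1.42/5.61 + 1.30/78.9 = 47.96 d.
q = Δh / Σ(b_i/K_i) = 7.05 / 47.96 = 0.1470 m/day.
In each layer the seepage velocity is v_i = q/n_i, so the layer transit time is t_i = b_i·n_i / q:
  layer 1 (silt): t_1 = 1.65 × 0.09 / 0.1470 = 1.010 d
  layer 2 (clean gravel): t_2 = 8.73 × 0.20 / 0.1470 = 11.88 d
  layer 3 (weathered basalt): t_3 = 1.42 × 0.11 / 0.1470 = 1.063 d
  layer 4 (karst limestone): t_4 = 1.30 × 0.15 / 0.1470 = 1.327 d
Total t = Σ t_i = 15.28 days.

15.3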